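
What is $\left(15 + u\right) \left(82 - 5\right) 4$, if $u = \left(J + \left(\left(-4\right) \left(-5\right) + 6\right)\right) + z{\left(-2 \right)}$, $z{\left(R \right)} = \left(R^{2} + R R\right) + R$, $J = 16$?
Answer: $19404$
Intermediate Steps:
$z{\left(R \right)} = R + 2 R^{2}$ ($z{\left(R \right)} = \left(R^{2} + R^{2}\right) + R = 2 R^{2} + R = R + 2 R^{2}$)
$u = 48$ ($u = \left(16 + \left(\left(-4\right) \left(-5\right) + 6\right)\right) - 2 \left(1 + 2 \left(-2\right)\right) = \left(16 + \left(20 + 6\right)\right) - 2 \left(1 - 4\right) = \left(16 + 26\right) - -6 = 42 + 6 = 48$)
$\left(15 + u\right) \left(82 - 5\right) 4 = \left(15 + 48\right) \left(82 - 5\right) 4 = 63 \cdot 77 \cdot 4 = 4851 \cdot 4 = 19404$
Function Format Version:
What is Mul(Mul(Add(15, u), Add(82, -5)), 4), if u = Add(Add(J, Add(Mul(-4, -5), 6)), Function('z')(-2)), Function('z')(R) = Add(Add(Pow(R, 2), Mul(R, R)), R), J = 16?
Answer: 19404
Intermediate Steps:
Function('z')(R) = Add(R, Mul(2, Pow(R, 2))) (Function('z')(R) = Add(Add(Pow(R, 2), Pow(R, 2)), R) = Add(Mul(2, Pow(R, 2)), R) = Add(R, Mul(2, Pow(R, 2))))
u = 48 (u = Add(Add(16, Add(Mul(-4, -5), 6)), Mul(-2, Add(1, Mul(2, -2)))) = Add(Add(16, Add(20, 6)), Mul(-2, Add(1, -4))) = Add(Add(16, 26), Mul(-2, -3)) = Add(42, 6) = 48)
Mul(Mul(Add(15, u), Add(82, -5)), 4) = Mul(Mul(Add(15, 48), Add(82, -5)), 4) = Mul(Mul(63, 77), 4) = Mul(4851, 4) = 19404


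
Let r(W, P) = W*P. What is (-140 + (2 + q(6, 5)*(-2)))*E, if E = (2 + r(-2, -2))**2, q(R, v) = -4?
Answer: -4680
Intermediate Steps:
r(W, P) = P*W
E = 36 (E = (2 - 2*(-2))**2 = (2 + 4)**2 = 6**2 = 36)
(-140 + (2 + q(6, 5)*(-2)))*E = (-140 + (2 - 4*(-2)))*36 = (-140 + (2 + 8))*36 = (-140 + 10)*36 = -130*36 = -4680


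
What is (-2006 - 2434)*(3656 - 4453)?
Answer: 3538680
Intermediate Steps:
(-2006 - 2434)*(3656 - 4453) = -4440*(-797) = 3538680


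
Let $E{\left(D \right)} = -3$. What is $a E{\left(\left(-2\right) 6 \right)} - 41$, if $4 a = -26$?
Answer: $- \frac{43}{2} \approx -21.5$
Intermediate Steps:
$a = - \frac{13}{2}$ ($a = \frac{1}{4} \left(-26\right) = - \frac{13}{2} \approx -6.5$)
$a E{\left(\left(-2\right) 6 \right)} - 41 = \left(- \frac{13}{2}\right) \left(-3\right) - 41 = \frac{39}{2} - 41 = - \frac{43}{2}$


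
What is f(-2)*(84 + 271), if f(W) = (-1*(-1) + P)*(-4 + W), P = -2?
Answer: 2130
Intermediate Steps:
f(W) = 4 - W (f(W) = (-1*(-1) - 2)*(-4 + W) = (1 - 2)*(-4 + W) = -(-4 + W) = 4 - W)
f(-2)*(84 + 271) = (4 - 1*(-2))*(84 + 271) = (4 + 2)*355 = 6*355 = 2130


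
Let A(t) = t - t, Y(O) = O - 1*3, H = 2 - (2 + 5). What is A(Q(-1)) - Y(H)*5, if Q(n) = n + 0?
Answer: 40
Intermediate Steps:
Q(n) = n
H = -5 (H = 2 - 1*7 = 2 - 7 = -5)
Y(O) = -3 + O (Y(O) = O - 3 = -3 + O)
A(t) = 0
A(Q(-1)) - Y(H)*5 = 0 - (-3 - 5)*5 = 0 - (-8)*5 = 0 - 1*(-40) = 0 + 40 = 40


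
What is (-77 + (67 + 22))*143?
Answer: 1716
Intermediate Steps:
(-77 + (67 + 22))*143 = (-77 + 89)*143 = 12*143 = 1716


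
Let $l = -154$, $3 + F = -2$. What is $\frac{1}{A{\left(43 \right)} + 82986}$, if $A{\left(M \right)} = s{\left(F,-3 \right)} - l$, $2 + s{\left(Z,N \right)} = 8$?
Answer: $\frac{1}{83146} \approx 1.2027 \cdot 10^{-5}$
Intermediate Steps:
$F = -5$ ($F = -3 - 2 = -5$)
$s{\left(Z,N \right)} = 6$ ($s{\left(Z,N \right)} = -2 + 8 = 6$)
$A{\left(M \right)} = 160$ ($A{\left(M \right)} = 6 - -154 = 6 + 154 = 160$)
$\frac{1}{A{\left(43 \right)} + 82986} = \frac{1}{160 + 82986} = \frac{1}{83146}$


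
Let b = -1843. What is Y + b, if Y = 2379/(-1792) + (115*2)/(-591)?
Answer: -1953687845/1059072 ≈ -1844.7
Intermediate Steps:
Y = -1818149/1059072 (Y = 2379*(-1/1792) + 230*(-1/591) = -2379/1792 - 230/591 = -1818149/1059072 ≈ -1.7167)
Y + b = -1818149/1059072 - 1843 = -1953687845/1059072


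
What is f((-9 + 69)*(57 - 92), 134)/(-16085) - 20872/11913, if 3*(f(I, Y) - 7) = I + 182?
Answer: -109397711/63873535 ≈ -1.7127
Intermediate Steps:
f(I, Y) = 203/3 + I/3 (f(I, Y) = 7 + (I + 182)/3 = 7 + (182 + I)/3 = 7 + (182/3 + I/3) = 203/3 + I/3)
f((-9 + 69)*(57 - 92), 134)/(-16085) - 20872/11913 = (203/3 + ((-9 + 69)*(57 - 92))/3)/(-16085) - 20872/11913 = (203/3 + (60*(-35))/3)*(-1/16085) - 20872*1/11913 = (203/3 + (⅓)*(-2100))*(-1/16085) - 20872/11913 = (203/3 - 700)*(-1/16085) - 20872/11913 = -1897/3*(-1/16085) - 20872/11913 = 1897/48255 - 20872/11913 = -109397711/63873535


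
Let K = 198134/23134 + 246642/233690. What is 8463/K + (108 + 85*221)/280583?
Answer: 3209591814127728281/3648122663793626 ≈ 879.79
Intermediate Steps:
K = 13001937622/1351546115 (K = 198134*(1/23134) + 246642*(1/233690) = 99067/11567 + 123321/116845 = 13001937622/1351546115 ≈ 9.6200)
8463/K + (108 + 85*221)/280583 = 8463/(13001937622/1351546115) + (108 + 85*221)/280583 = 8463*(1351546115/13001937622) + (108 + 18785)*(1/280583) = 11438134771245/13001937622 + 18893*(1/280583) = 11438134771245/13001937622 + 18893/280583 = 3209591814127728281/3648122663793626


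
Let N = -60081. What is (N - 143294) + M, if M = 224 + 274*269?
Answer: -129445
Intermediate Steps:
M = 73930 (M = 224 + 73706 = 73930)
(N - 143294) + M = (-60081 - 143294) + 73930 = -203375 + 73930 = -129445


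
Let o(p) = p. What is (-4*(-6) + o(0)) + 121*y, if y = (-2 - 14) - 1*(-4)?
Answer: -1428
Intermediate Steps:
y = -12 (y = -16 + 4 = -12)
(-4*(-6) + o(0)) + 121*y = (-4*(-6) + 0) + 121*(-12) = (24 + 0) - 1452 = 24 - 1452 = -1428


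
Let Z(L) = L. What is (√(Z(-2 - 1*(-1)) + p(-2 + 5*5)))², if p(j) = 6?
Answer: 5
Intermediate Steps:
(√(Z(-2 - 1*(-1)) + p(-2 + 5*5)))² = (√((-2 - 1*(-1)) + 6))² = (√((-2 + 1) + 6))² = (√(-1 + 6))² = (√5)² = 5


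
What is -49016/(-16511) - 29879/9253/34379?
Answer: 74602544847/25130602073 ≈ 2.9686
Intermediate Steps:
-49016/(-16511) - 29879/9253/34379 = -49016*(-1/16511) - 29879*1/9253*(1/34379) = 4456/1501 - 29879/9253*1/34379 = 4456/1501 - 29879/318108887 = 74602544847/25130602073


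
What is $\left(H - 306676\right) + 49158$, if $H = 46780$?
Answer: $-210738$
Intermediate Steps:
$\left(H - 306676\right) + 49158 = \left(46780 - 306676\right) + 49158 = -259896 + 49158 = -210738$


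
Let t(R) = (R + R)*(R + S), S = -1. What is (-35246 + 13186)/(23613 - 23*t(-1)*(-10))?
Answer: -22060/24533 ≈ -0.89920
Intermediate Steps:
t(R) = 2*R*(-1 + R) (t(R) = (R + R)*(R - 1) = (2*R)*(-1 + R) = 2*R*(-1 + R))
(-35246 + 13186)/(23613 - 23*t(-1)*(-10)) = (-35246 + 13186)/(23613 - 46*(-1)*(-1 - 1)*(-10)) = -22060/(23613 - 46*(-1)*(-2)*(-10)) = -22060/(23613 - 23*4*(-10)) = -22060/(23613 - 92*(-10)) = -22060/(23613 + 920) = -22060/24533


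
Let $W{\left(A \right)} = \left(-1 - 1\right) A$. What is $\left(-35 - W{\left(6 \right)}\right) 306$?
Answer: $-7038$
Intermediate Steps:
$W{\left(A \right)} = - 2 A$
$\left(-35 - W{\left(6 \right)}\right) 306 = \left(-35 - \left(-2\right) 6\right) 306 = \left(-35 - -12\right) 306 = \left(-35 + 12\right) 306 = \left(-23\right) 306 = -7038$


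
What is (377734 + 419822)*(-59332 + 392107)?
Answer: 265406697900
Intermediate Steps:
(377734 + 419822)*(-59332 + 392107) = 797556*332775 = 265406697900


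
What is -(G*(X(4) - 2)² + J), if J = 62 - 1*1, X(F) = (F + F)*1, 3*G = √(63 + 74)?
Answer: -61 - 12*√137 ≈ -201.46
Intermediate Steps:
G = √137/3 (G = √(63 + 74)/3 = √137/3 ≈ 3.9016)
X(F) = 2*F (X(F) = (2*F)*1 = 2*F)
J = 61 (J = 62 - 1 = 61)
-(G*(X(4) - 2)² + J) = -((√137/3)*(2*4 - 2)² + 61) = -((√137/3)*(8 - 2)² + 61) = -((√137/3)*6² + 61) = -((√137/3)*36 + 61) = -(12*√137 + 61) = -(61 + 12*√137) = -61 - 12*√137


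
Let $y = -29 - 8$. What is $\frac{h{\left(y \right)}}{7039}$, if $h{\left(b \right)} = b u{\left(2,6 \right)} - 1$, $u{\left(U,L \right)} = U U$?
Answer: $- \frac{149}{7039} \approx -0.021168$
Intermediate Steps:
$u{\left(U,L \right)} = U^{2}$
$y = -37$
$h{\left(b \right)} = -1 + 4 b$ ($h{\left(b \right)} = b 2^{2} - 1 = b 4 - 1 = 4 b - 1 = -1 + 4 b$)
$\frac{h{\left(y \right)}}{7039} = \frac{-1 + 4 \left(-37\right)}{7039} = \left(-1 - 148\right) \frac{1}{7039} = \left(-149\right) \frac{1}{7039} = - \frac{149}{7039}$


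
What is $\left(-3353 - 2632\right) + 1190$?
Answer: $-4795$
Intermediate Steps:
$\left(-3353 - 2632\right) + 1190 = -5985 + 1190 = -4795$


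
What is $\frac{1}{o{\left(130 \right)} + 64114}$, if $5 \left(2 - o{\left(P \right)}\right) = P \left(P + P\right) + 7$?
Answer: $\frac{5}{286773} \approx 1.7435 \cdot 10^{-5}$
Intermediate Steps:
$o{\left(P \right)} = \frac{3}{5} - \frac{2 P^{2}}{5}$ ($o{\left(P \right)} = 2 - \frac{P \left(P + P\right) + 7}{5} = 2 - \frac{P 2 P + 7}{5} = 2 - \frac{2 P^{2} + 7}{5} = 2 - \frac{7 + 2 P^{2}}{5} = 2 - \left(\frac{7}{5} + \frac{2 P^{2}}{5}\right) = \frac{3}{5} - \frac{2 P^{2}}{5}$)
$\frac{1}{o{\left(130 \right)} + 64114} = \frac{1}{\left(\frac{3}{5} - \frac{2 \cdot 130^{2}}{5}\right) + 64114} = \frac{1}{\left(\frac{3}{5} - 6760\right) + 64114} = \frac{1}{- \frac{33797}{5} + 64114} = \frac{1}{\frac{286773}{5}} = \frac{5}{286773}$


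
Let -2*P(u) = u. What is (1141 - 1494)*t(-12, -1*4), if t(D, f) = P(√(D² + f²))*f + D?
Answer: 4236 - 2824*√10 ≈ -4694.3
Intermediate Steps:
P(u) = -u/2
t(D, f) = D - f*√(D² + f²)/2 (t(D, f) = (-√(D² + f²)/2)*f + D = -f*√(D² + f²)/2 + D = D - f*√(D² + f²)/2)
(1141 - 1494)*t(-12, -1*4) = (1141 - 1494)*(-12 - (-1*4)*√((-12)² + (-1*4)²)/2) = -353*(-12 - ½*(-4)*√(144 + (-4)²)) = -353*(-12 - ½*(-4)*√(144 + 16)) = -353*(-12 - ½*(-4)*√160) = -353*(-12 - ½*(-4)*4*√10) = -353*(-12 + 8*√10) = 4236 - 2824*√10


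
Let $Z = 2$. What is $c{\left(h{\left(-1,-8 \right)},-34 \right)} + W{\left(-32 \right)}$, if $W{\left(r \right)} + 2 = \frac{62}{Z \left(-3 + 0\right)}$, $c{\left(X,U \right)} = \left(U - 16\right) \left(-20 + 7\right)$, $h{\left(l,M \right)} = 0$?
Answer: $\frac{1913}{3} \approx 637.67$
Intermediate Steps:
$c{\left(X,U \right)} = 208 - 13 U$ ($c{\left(X,U \right)} = \left(-16 + U\right) \left(-13\right) = 208 - 13 U$)
$W{\left(r \right)} = - \frac{37}{3}$ ($W{\left(r \right)} = -2 + \frac{62}{2 \left(-3 + 0\right)} = -2 + \frac{62}{2 \left(-3\right)} = -2 + \frac{62}{-6} = -2 + 62 \left(- \frac{1}{6}\right) = -2 - \frac{31}{3} = - \frac{37}{3}$)
$c{\left(h{\left(-1,-8 \right)},-34 \right)} + W{\left(-32 \right)} = \left(208 - -442\right) - \frac{37}{3} = \left(208 + 442\right) - \frac{37}{3} = 650 - \frac{37}{3} = \frac{1913}{3}$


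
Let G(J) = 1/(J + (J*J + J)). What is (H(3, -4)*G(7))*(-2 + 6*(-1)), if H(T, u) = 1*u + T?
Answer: 8/63 ≈ 0.12698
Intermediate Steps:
H(T, u) = T + u (H(T, u) = u + T = T + u)
G(J) = 1/(J² + 2*J) (G(J) = 1/(J + (J² + J)) = 1/(J + (J + J²)) = 1/(J² + 2*J))
(H(3, -4)*G(7))*(-2 + 6*(-1)) = ((3 - 4)*(1/(7*(2 + 7))))*(-2 + 6*(-1)) = (-1/(7*9))*(-2 - 6) = -1/(7*9)*(-8) = -1*1/63*(-8) = -1/63*(-8) = 8/63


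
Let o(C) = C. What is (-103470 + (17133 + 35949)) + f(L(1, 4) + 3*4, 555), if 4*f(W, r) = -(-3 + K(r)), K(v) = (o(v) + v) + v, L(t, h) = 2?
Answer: -101607/2 ≈ -50804.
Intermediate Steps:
K(v) = 3*v (K(v) = (v + v) + v = 2*v + v = 3*v)
f(W, r) = 3/4 - 3*r/4 (f(W, r) = (-(-3 + 3*r))/4 = (3 - 3*r)/4 = 3/4 - 3*r/4)
(-103470 + (17133 + 35949)) + f(L(1, 4) + 3*4, 555) = (-103470 + (17133 + 35949)) + (3/4 - 3/4*555) = (-103470 + 53082) + (3/4 - 1665/4) = -50388 - 831/2 = -101607/2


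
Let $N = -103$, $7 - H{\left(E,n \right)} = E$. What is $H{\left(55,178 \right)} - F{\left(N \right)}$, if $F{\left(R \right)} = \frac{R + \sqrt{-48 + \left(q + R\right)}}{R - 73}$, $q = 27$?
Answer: $- \frac{8551}{176} + \frac{i \sqrt{31}}{88} \approx -48.585 + 0.06327 i$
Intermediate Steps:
$H{\left(E,n \right)} = 7 - E$
$F{\left(R \right)} = \frac{R + \sqrt{-21 + R}}{-73 + R}$ ($F{\left(R \right)} = \frac{R + \sqrt{-48 + \left(27 + R\right)}}{R - 73} = \frac{R + \sqrt{-21 + R}}{-73 + R}$)
$H{\left(55,178 \right)} - F{\left(N \right)} = \left(7 - 55\right) - \frac{-103 + \sqrt{-21 - 103}}{-73 - 103} = \left(7 - 55\right) - \frac{-103 + \sqrt{-124}}{-176} = -48 - - \frac{-103 + 2 i \sqrt{31}}{176} = -48 - \left(\frac{103}{176} - \frac{i \sqrt{31}}{88}\right) = - \frac{8551}{176} + \frac{i \sqrt{31}}{88}$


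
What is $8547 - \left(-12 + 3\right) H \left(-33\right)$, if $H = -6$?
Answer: $10329$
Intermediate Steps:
$8547 - \left(-12 + 3\right) H \left(-33\right) = 8547 - \left(-12 + 3\right) \left(-6\right) \left(-33\right) = 8547 - \left(-9\right) \left(-6\right) \left(-33\right) = 8547 - 54 \left(-33\right) = 8547 - -1782 = 8547 + 1782 = 10329$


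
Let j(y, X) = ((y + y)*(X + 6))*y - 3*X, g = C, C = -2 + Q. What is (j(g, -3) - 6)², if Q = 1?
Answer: 81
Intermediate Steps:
C = -1 (C = -2 + 1 = -1)
g = -1
j(y, X) = -3*X + 2*y²*(6 + X) (j(y, X) = ((2*y)*(6 + X))*y - 3*X = (2*y*(6 + X))*y - 3*X = 2*y²*(6 + X) - 3*X = -3*X + 2*y²*(6 + X))
(j(g, -3) - 6)² = ((-3*(-3) + 12*(-1)² + 2*(-3)*(-1)²) - 6)² = ((9 + 12*1 + 2*(-3)*1) - 6)² = ((9 + 12 - 6) - 6)² = (15 - 6)² = 9² = 81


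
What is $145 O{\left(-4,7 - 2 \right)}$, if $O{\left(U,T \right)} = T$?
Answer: $725$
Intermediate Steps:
$145 O{\left(-4,7 - 2 \right)} = 145 \left(7 - 2\right) = 145 \cdot 5 = 725$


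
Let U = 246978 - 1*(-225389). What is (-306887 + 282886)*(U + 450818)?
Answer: -22157363185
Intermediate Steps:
U = 472367 (U = 246978 + 225389 = 472367)
(-306887 + 282886)*(U + 450818) = (-306887 + 282886)*(472367 + 450818) = -24001*923185 = -22157363185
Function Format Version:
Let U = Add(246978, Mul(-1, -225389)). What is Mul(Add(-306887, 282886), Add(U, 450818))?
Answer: -22157363185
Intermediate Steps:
U = 472367 (U = Add(246978, 225389) = 472367)
Mul(Add(-306887, 282886), Add(U, 450818)) = Mul(Add(-306887, 282886), Add(472367, 450818)) = Mul(-24001, 923185) = -22157363185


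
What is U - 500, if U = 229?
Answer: -271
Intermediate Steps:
U - 500 = 229 - 500 = -271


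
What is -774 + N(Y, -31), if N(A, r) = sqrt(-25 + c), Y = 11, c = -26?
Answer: -774 + I*sqrt(51) ≈ -774.0 + 7.1414*I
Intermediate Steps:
N(A, r) = I*sqrt(51) (N(A, r) = sqrt(-25 - 26) = sqrt(-51) = I*sqrt(51))
-774 + N(Y, -31) = -774 + I*sqrt(51)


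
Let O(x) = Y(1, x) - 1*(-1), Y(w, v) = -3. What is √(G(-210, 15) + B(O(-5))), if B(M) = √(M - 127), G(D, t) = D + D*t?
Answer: √(-3360 + I*√129) ≈ 0.09797 + 57.966*I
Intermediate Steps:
O(x) = -2 (O(x) = -3 - 1*(-1) = -3 + 1 = -2)
B(M) = √(-127 + M)
√(G(-210, 15) + B(O(-5))) = √(-210*(1 + 15) + √(-127 - 2)) = √(-210*16 + √(-129)) = √(-3360 + I*√129)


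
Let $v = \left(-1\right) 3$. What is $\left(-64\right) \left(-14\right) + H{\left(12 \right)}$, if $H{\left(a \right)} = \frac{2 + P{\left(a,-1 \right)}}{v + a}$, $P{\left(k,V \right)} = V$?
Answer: $\frac{8065}{9} \approx 896.11$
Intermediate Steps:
$v = -3$
$H{\left(a \right)} = \frac{1}{-3 + a}$ ($H{\left(a \right)} = \frac{2 - 1}{-3 + a} = 1 \frac{1}{-3 + a} = \frac{1}{-3 + a}$)
$\left(-64\right) \left(-14\right) + H{\left(12 \right)} = \left(-64\right) \left(-14\right) + \frac{1}{-3 + 12} = 896 + \frac{1}{9} = \frac{8065}{9}$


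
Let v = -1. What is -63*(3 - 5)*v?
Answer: -126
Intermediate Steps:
-63*(3 - 5)*v = -63*(3 - 5)*(-1) = -(-126)*(-1) = -63*2 = -126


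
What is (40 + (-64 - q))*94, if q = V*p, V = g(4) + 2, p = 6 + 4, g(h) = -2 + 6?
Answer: -7896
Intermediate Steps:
g(h) = 4
p = 10
V = 6 (V = 4 + 2 = 6)
q = 60 (q = 6*10 = 60)
(40 + (-64 - q))*94 = (40 + (-64 - 1*60))*94 = (40 + (-64 - 60))*94 = (40 - 124)*94 = -84*94 = -7896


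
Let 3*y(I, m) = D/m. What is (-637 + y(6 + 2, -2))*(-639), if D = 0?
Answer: 407043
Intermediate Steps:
y(I, m) = 0 (y(I, m) = (0/m)/3 = (⅓)*0 = 0)
(-637 + y(6 + 2, -2))*(-639) = (-637 + 0)*(-639) = -637*(-639) = 407043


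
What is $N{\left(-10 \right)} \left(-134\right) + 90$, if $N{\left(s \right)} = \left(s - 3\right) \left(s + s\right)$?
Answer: $-34750$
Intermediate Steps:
$N{\left(s \right)} = 2 s \left(-3 + s\right)$ ($N{\left(s \right)} = \left(-3 + s\right) 2 s = 2 s \left(-3 + s\right)$)
$N{\left(-10 \right)} \left(-134\right) + 90 = 2 \left(-10\right) \left(-3 - 10\right) \left(-134\right) + 90 = 2 \left(-10\right) \left(-13\right) \left(-134\right) + 90 = 260 \left(-134\right) + 90 = -34840 + 90 = -34750$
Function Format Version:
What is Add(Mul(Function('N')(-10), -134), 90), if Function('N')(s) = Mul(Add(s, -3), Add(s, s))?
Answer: -34750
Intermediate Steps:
Function('N')(s) = Mul(2, s, Add(-3, s)) (Function('N')(s) = Mul(Add(-3, s), Mul(2, s)) = Mul(2, s, Add(-3, s)))
Add(Mul(Function('N')(-10), -134), 90) = Add(Mul(Mul(2, -10, Add(-3, -10)), -134), 90) = Add(Mul(Mul(2, -10, -13), -134), 90) = Add(Mul(260, -134), 90) = Add(-34840, 90) = -34750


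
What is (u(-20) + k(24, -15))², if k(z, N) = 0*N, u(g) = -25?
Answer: 625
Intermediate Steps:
k(z, N) = 0
(u(-20) + k(24, -15))² = (-25 + 0)² = (-25)² = 625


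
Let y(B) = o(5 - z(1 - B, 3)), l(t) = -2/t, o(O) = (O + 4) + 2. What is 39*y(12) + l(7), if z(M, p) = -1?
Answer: 3274/7 ≈ 467.71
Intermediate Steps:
o(O) = 6 + O (o(O) = (4 + O) + 2 = 6 + O)
y(B) = 12 (y(B) = 6 + (5 - 1*(-1)) = 6 + (5 + 1) = 6 + 6 = 12)
39*y(12) + l(7) = 39*12 - 2/7 = 468 - 2*⅐ = 468 - 2/7 = 3274/7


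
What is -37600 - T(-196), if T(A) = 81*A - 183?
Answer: -21541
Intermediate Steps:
T(A) = -183 + 81*A
-37600 - T(-196) = -37600 - (-183 + 81*(-196)) = -37600 - (-183 - 15876) = -37600 - 1*(-16059) = -37600 + 16059 = -21541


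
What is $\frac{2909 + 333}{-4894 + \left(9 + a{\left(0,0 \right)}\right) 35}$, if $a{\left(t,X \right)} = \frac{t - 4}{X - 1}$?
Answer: $- \frac{3242}{4439} \approx -0.73034$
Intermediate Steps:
$a{\left(t,X \right)} = \frac{-4 + t}{-1 + X}$
$\frac{2909 + 333}{-4894 + \left(9 + a{\left(0,0 \right)}\right) 35} = \frac{2909 + 333}{-4894 + \left(9 + \frac{-4 + 0}{-1 + 0}\right) 35} = \frac{3242}{-4894 + \left(9 + \frac{1}{-1} \left(-4\right)\right) 35} = \frac{3242}{-4894 + \left(9 - -4\right) 35} = \frac{3242}{-4894 + \left(9 + 4\right) 35} = \frac{3242}{-4894 + 13 \cdot 35} = \frac{3242}{-4894 + 455} = \frac{3242}{-4439} = 3242 \left(- \frac{1}{4439}\right) = - \frac{3242}{4439}$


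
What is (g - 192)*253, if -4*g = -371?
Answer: -100441/4 ≈ -25110.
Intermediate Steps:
g = 371/4 (g = -¼*(-371) = 371/4 ≈ 92.750)
(g - 192)*253 = (371/4 - 192)*253 = -397/4*253 = -100441/4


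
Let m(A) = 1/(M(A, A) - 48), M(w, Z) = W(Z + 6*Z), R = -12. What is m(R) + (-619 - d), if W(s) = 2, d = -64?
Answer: -25531/46 ≈ -555.02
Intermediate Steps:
M(w, Z) = 2
m(A) = -1/46 (m(A) = 1/(2 - 48) = 1/(-46) = -1/46)
m(R) + (-619 - d) = -1/46 + (-619 - 1*(-64)) = -1/46 + (-619 + 64) = -1/46 - 555 = -25531/46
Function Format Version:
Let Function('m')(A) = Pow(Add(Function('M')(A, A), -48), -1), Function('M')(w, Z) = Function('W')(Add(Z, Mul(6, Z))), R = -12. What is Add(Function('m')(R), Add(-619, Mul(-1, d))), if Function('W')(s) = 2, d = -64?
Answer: Rational(-25531, 46) ≈ -555.02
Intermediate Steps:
Function('M')(w, Z) = 2
Function('m')(A) = Rational(-1, 46) (Function('m')(A) = Pow(Add(2, -48), -1) = Pow(-46, -1) = Rational(-1, 46))
Add(Function('m')(R), Add(-619, Mul(-1, d))) = Add(Rational(-1, 46), Add(-619, Mul(-1, -64))) = Add(Rational(-1, 46), Add(-619, 64)) = Add(Rational(-1, 46), -555) = Rational(-25531, 46)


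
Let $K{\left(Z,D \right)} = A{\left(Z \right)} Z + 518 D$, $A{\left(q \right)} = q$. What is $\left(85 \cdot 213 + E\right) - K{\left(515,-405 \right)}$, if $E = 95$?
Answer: $-37235$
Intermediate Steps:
$K{\left(Z,D \right)} = Z^{2} + 518 D$ ($K{\left(Z,D \right)} = Z Z + 518 D = Z^{2} + 518 D$)
$\left(85 \cdot 213 + E\right) - K{\left(515,-405 \right)} = \left(85 \cdot 213 + 95\right) - \left(515^{2} + 518 \left(-405\right)\right) = \left(18105 + 95\right) - \left(265225 - 209790\right) = 18200 - 55435 = -37235$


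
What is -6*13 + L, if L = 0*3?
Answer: -78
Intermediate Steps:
L = 0
-6*13 + L = -6*13 + 0 = -78 + 0 = -78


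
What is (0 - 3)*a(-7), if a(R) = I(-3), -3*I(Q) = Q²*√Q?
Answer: 9*I*√3 ≈ 15.588*I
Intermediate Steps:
I(Q) = -Q^(5/2)/3 (I(Q) = -Q²*√Q/3 = -Q^(5/2)/3)
a(R) = -3*I*√3
(0 - 3)*a(-7) = (0 - 3)*(-3*I*√3) = -(-9)*I*√3 = 9*I*√3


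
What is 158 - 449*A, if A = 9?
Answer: -3883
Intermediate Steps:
158 - 449*A = 158 - 449*9 = 158 - 4041 = -3883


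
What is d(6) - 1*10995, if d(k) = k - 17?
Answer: -11006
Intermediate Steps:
d(k) = -17 + k
d(6) - 1*10995 = (-17 + 6) - 1*10995 = -11 - 10995 = -11006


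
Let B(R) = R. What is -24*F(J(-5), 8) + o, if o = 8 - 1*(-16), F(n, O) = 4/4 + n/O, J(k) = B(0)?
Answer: 0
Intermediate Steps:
J(k) = 0
F(n, O) = 1 + n/O (F(n, O) = 4*(¼) + n/O = 1 + n/O)
o = 24 (o = 8 + 16 = 24)
-24*F(J(-5), 8) + o = -24*(8 + 0)/8 + 24 = -3*8 + 24 = -24*1 + 24 = -24 + 24 = 0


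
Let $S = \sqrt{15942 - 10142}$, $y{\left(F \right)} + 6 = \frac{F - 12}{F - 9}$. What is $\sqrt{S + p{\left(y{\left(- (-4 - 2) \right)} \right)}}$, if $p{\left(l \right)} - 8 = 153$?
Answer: $\sqrt{161 + 10 \sqrt{58}} \approx 15.4$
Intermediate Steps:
$y{\left(F \right)} = -6 + \frac{-12 + F}{-9 + F}$ ($y{\left(F \right)} = -6 + \frac{F - 12}{F - 9} = -6 + \frac{-12 + F}{-9 + F}$)
$p{\left(l \right)} = 161$ ($p{\left(l \right)} = 8 + 153 = 161$)
$S = 10 \sqrt{58}$ ($S = \sqrt{5800} = 10 \sqrt{58} \approx 76.158$)
$\sqrt{S + p{\left(y{\left(- (-4 - 2) \right)} \right)}} = \sqrt{10 \sqrt{58} + 161} = \sqrt{161 + 10 \sqrt{58}}$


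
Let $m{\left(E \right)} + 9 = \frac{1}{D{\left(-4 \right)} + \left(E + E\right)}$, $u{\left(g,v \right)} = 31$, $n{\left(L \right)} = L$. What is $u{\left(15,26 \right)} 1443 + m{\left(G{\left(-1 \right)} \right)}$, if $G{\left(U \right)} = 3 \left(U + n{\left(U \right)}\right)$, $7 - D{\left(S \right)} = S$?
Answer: $44723$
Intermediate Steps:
$D{\left(S \right)} = 7 - S$
$G{\left(U \right)} = 6 U$ ($G{\left(U \right)} = 3 \left(U + U\right) = 3 \cdot 2 U = 6 U$)
$m{\left(E \right)} = -9 + \frac{1}{11 + 2 E}$ ($m{\left(E \right)} = -9 + \frac{1}{\left(7 - -4\right) + \left(E + E\right)} = -9 + \frac{1}{\left(7 + 4\right) + 2 E} = -9 + \frac{1}{11 + 2 E}$)
$u{\left(15,26 \right)} 1443 + m{\left(G{\left(-1 \right)} \right)} = 31 \cdot 1443 + \frac{2 \left(-49 - 9 \cdot 6 \left(-1\right)\right)}{11 + 2 \cdot 6 \left(-1\right)} = 44733 + \frac{2 \left(-49 - -54\right)}{11 + 2 \left(-6\right)} = 44733 + \frac{2 \left(-49 + 54\right)}{11 - 12} = 44733 + 2 \frac{1}{-1} \cdot 5 = 44733 + 2 \left(-1\right) 5 = 44733 - 10 = 44723$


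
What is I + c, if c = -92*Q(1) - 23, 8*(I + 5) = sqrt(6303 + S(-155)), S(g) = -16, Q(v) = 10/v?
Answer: -948 + sqrt(6287)/8 ≈ -938.09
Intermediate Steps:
I = -5 + sqrt(6287)/8 (I = -5 + sqrt(6303 - 16)/8 = -5 + sqrt(6287)/8 ≈ 4.9113)
c = -943 (c = -920/1 - 23 = -920 - 23 = -943)
I + c = (-5 + sqrt(6287)/8) - 943 = -948 + sqrt(6287)/8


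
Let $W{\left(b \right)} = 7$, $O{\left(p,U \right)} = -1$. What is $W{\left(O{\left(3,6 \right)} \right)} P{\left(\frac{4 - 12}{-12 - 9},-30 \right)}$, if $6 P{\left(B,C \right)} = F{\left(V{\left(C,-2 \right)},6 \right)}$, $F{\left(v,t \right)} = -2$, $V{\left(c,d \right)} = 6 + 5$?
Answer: $- \frac{7}{3} \approx -2.3333$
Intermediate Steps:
$V{\left(c,d \right)} = 11$
$P{\left(B,C \right)} = - \frac{1}{3}$ ($P{\left(B,C \right)} = \frac{1}{6} \left(-2\right) = - \frac{1}{3}$)
$W{\left(O{\left(3,6 \right)} \right)} P{\left(\frac{4 - 12}{-12 - 9},-30 \right)} = 7 \left(- \frac{1}{3}\right) = - \frac{7}{3}$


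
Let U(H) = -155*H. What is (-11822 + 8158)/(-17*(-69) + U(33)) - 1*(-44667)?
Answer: 88040489/1971 ≈ 44668.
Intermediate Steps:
(-11822 + 8158)/(-17*(-69) + U(33)) - 1*(-44667) = (-11822 + 8158)/(-17*(-69) - 155*33) - 1*(-44667) = -3664/(1173 - 5115) + 44667 = -3664/(-3942) + 44667 = -3664*(-1/3942) + 44667 = 1832/1971 + 44667 = 88040489/1971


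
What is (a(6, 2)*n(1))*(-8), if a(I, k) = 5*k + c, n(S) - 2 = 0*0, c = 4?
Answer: -224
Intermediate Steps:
n(S) = 2 (n(S) = 2 + 0*0 = 2 + 0 = 2)
a(I, k) = 4 + 5*k (a(I, k) = 5*k + 4 = 4 + 5*k)
(a(6, 2)*n(1))*(-8) = ((4 + 5*2)*2)*(-8) = ((4 + 10)*2)*(-8) = (14*2)*(-8) = 28*(-8) = -224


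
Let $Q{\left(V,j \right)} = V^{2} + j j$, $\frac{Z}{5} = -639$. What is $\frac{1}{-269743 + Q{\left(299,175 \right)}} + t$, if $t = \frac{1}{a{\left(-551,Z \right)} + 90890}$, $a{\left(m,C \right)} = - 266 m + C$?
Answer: $- \frac{84544}{35072854137} \approx -2.4105 \cdot 10^{-6}$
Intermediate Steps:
$Z = -3195$ ($Z = 5 \left(-639\right) = -3195$)
$a{\left(m,C \right)} = C - 266 m$
$Q{\left(V,j \right)} = V^{2} + j^{2}$
$t = \frac{1}{234261}$ ($t = \frac{1}{\left(-3195 - -146566\right) + 90890} = \frac{1}{\left(-3195 + 146566\right) + 90890} = \frac{1}{143371 + 90890} = \frac{1}{234261} \approx 4.2687 \cdot 10^{-6}$)
$\frac{1}{-269743 + Q{\left(299,175 \right)}} + t = \frac{1}{-269743 + \left(299^{2} + 175^{2}\right)} + \frac{1}{234261} = \frac{1}{-269743 + \left(89401 + 30625\right)} + \frac{1}{234261} = \frac{1}{-269743 + 120026} + \frac{1}{234261} = \frac{1}{-149717} + \frac{1}{234261} = - \frac{1}{149717} + \frac{1}{234261} = - \frac{84544}{35072854137}$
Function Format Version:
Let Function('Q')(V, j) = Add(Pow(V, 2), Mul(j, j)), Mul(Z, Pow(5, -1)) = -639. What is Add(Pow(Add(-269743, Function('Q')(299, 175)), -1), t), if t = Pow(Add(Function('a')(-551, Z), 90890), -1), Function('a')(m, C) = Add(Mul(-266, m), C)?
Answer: Rational(-84544, 35072854137) ≈ -2.4105e-6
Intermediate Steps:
Z = -3195 (Z = Mul(5, -639) = -3195)
Function('a')(m, C) = Add(C, Mul(-266, m))
Function('Q')(V, j) = Add(Pow(V, 2), Pow(j, 2))
t = Rational(1, 234261) (t = Pow(Add(Add(-3195, Mul(-266, -551)), 90890), -1) = Pow(Add(Add(-3195, 146566), 90890), -1) = Pow(Add(143371, 90890), -1) = Pow(234261, -1) = Rational(1, 234261) ≈ 4.2687e-6)
Add(Pow(Add(-269743, Function('Q')(299, 175)), -1), t) = Add(Pow(Add(-269743, Add(Pow(299, 2), Pow(175, 2))), -1), Rational(1, 234261)) = Add(Pow(Add(-269743, Add(89401, 30625)), -1), Rational(1, 234261)) = Add(Pow(Add(-269743, 120026), -1), Rational(1, 234261)) = Add(Pow(-149717, -1), Rational(1, 234261)) = Add(Rational(-1, 149717), Rational(1, 234261)) = Rational(-84544, 35072854137)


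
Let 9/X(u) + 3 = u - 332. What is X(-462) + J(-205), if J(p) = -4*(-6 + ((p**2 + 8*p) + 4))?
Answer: -128741013/797 ≈ -1.6153e+5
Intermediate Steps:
X(u) = 9/(-335 + u) (X(u) = 9/(-3 + (u - 332)) = 9/(-3 + (-332 + u)) = 9/(-335 + u))
J(p) = 8 - 32*p - 4*p**2 (J(p) = -4*(-6 + (4 + p**2 + 8*p)) = -4*(-2 + p**2 + 8*p) = 8 - 32*p - 4*p**2)
X(-462) + J(-205) = 9/(-335 - 462) + (8 - 32*(-205) - 4*(-205)**2) = 9/(-797) + (8 + 6560 - 4*42025) = 9*(-1/797) + (8 + 6560 - 168100) = -9/797 - 161532 = -128741013/797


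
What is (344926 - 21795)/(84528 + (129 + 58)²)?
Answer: 323131/119497 ≈ 2.7041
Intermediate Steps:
(344926 - 21795)/(84528 + (129 + 58)²) = 323131/(84528 + 187²) = 323131/(84528 + 34969) = 323131/119497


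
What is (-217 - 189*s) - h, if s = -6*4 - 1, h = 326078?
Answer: -321570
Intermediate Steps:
s = -25 (s = -24 - 1 = -25)
(-217 - 189*s) - h = (-217 - 189*(-25)) - 1*326078 = (-217 + 4725) - 326078 = 4508 - 326078 = -321570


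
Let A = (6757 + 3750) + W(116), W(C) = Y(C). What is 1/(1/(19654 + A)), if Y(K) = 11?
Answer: 30172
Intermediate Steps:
W(C) = 11
A = 10518 (A = (6757 + 3750) + 11 = 10507 + 11 = 10518)
1/(1/(19654 + A)) = 1/(1/(19654 + 10518)) = 1/(1/30172) = 30172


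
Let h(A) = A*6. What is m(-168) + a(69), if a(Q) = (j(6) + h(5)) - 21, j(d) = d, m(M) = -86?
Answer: -71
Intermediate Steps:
h(A) = 6*A
a(Q) = 15 (a(Q) = (6 + 6*5) - 21 = (6 + 30) - 21 = 36 - 21 = 15)
m(-168) + a(69) = -86 + 15 = -71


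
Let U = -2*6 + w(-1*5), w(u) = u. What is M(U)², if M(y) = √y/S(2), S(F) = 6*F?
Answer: -17/144 ≈ -0.11806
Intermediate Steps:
U = -17 (U = -2*6 - 1*5 = -12 - 5 = -17)
M(y) = √y/12 (M(y) = √y/((6*2)) = √y/12)
M(U)² = (√(-17)/12)² = ((I*√17)/12)² = (I*√17/12)² = -17/144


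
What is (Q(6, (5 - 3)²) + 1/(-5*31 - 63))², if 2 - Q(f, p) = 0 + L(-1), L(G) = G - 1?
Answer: 758641/47524 ≈ 15.963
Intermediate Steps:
L(G) = -1 + G
Q(f, p) = 4 (Q(f, p) = 2 - (0 + (-1 - 1)) = 2 - (0 - 2) = 2 - 1*(-2) = 2 + 2 = 4)
(Q(6, (5 - 3)²) + 1/(-5*31 - 63))² = (4 + 1/(-5*31 - 63))² = (4 + 1/(-155 - 63))² = (4 + 1/(-218))² = (4 - 1/218)² = (871/218)² = 758641/47524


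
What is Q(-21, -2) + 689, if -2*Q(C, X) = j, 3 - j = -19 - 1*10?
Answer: 673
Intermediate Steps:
j = 32 (j = 3 - (-19 - 1*10) = 3 - (-19 - 10) = 3 - 1*(-29) = 3 + 29 = 32)
Q(C, X) = -16 (Q(C, X) = -1/2*32 = -16)
Q(-21, -2) + 689 = -16 + 689 = 673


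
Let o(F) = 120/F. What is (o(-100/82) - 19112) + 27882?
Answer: 43358/5 ≈ 8671.6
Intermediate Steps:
(o(-100/82) - 19112) + 27882 = (120/((-100/82)) - 19112) + 27882 = (120/((-100*1/82)) - 19112) + 27882 = (120/(-50/41) - 19112) + 27882 = (120*(-41/50) - 19112) + 27882 = (-492/5 - 19112) + 27882 = -96052/5 + 27882 = 43358/5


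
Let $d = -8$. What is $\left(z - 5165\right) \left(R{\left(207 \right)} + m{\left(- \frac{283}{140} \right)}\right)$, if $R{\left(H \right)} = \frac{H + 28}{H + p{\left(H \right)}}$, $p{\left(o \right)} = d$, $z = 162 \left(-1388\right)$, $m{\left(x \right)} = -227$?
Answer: $\frac{10336683698}{199} \approx 5.1943 \cdot 10^{7}$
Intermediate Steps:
$z = -224856$
$p{\left(o \right)} = -8$
$R{\left(H \right)} = \frac{28 + H}{-8 + H}$ ($R{\left(H \right)} = \frac{H + 28}{H - 8} = \frac{28 + H}{-8 + H}$)
$\left(z - 5165\right) \left(R{\left(207 \right)} + m{\left(- \frac{283}{140} \right)}\right) = \left(-224856 - 5165\right) \left(\frac{28 + 207}{-8 + 207} - 227\right) = - 230021 \left(\frac{1}{199} \cdot 235 - 227\right) = - 230021 \left(\frac{235}{199} - 227\right) = \left(-230021\right) \left(- \frac{44938}{199}\right) = \frac{10336683698}{199}$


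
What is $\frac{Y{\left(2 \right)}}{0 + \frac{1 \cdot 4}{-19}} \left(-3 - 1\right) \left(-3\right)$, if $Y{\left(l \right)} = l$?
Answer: $-114$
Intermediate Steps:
$\frac{Y{\left(2 \right)}}{0 + \frac{1 \cdot 4}{-19}} \left(-3 - 1\right) \left(-3\right) = \frac{2}{0 + \frac{1 \cdot 4}{-19}} \left(-3 - 1\right) \left(-3\right) = \frac{2}{0 + 4 \left(- \frac{1}{19}\right)} \left(\left(-4\right) \left(-3\right)\right) = \frac{2}{0 - \frac{4}{19}} \cdot 12 = \frac{2}{- \frac{4}{19}} \cdot 12 = 2 \left(- \frac{19}{4}\right) 12 = \left(- \frac{19}{2}\right) 12 = -114$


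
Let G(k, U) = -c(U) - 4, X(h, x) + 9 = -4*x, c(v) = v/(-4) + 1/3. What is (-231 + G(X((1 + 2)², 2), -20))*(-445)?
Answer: 320845/3 ≈ 1.0695e+5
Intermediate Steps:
c(v) = ⅓ - v/4 (c(v) = v*(-¼) + 1*(⅓) = -v/4 + ⅓ = ⅓ - v/4)
X(h, x) = -9 - 4*x
G(k, U) = -13/3 + U/4 (G(k, U) = -(⅓ - U/4) - 4 = (-⅓ + U/4) - 4 = -13/3 + U/4)
(-231 + G(X((1 + 2)², 2), -20))*(-445) = (-231 + (-13/3 + (¼)*(-20)))*(-445) = (-231 + (-13/3 - 5))*(-445) = (-231 - 28/3)*(-445) = -721/3*(-445) = 320845/3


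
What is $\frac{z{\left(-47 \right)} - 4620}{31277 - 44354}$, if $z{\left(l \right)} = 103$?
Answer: $\frac{4517}{13077} \approx 0.34542$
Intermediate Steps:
$\frac{z{\left(-47 \right)} - 4620}{31277 - 44354} = \frac{103 - 4620}{31277 - 44354} = \frac{103 - 4620}{-13077} = \left(-4517\right) \left(- \frac{1}{13077}\right) = \frac{4517}{13077}$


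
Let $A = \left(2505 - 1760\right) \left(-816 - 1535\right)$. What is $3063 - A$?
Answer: $1754558$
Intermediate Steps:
$A = -1751495$ ($A = 745 \left(-2351\right) = -1751495$)
$3063 - A = 3063 - -1751495 = 3063 + 1751495 = 1754558$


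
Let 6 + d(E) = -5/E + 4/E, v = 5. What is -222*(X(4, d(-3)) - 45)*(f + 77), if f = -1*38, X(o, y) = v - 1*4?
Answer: 380952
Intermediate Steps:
d(E) = -6 - 1/E (d(E) = -6 + (-5/E + 4/E) = -6 - 1/E)
X(o, y) = 1 (X(o, y) = 5 - 1*4 = 5 - 4 = 1)
f = -38
-222*(X(4, d(-3)) - 45)*(f + 77) = -222*(1 - 45)*(-38 + 77) = -(-9768)*39 = -222*(-1716) = 380952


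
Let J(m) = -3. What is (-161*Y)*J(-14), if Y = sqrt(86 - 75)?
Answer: 483*sqrt(11) ≈ 1601.9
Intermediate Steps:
Y = sqrt(11) ≈ 3.3166
(-161*Y)*J(-14) = -161*sqrt(11)*(-3) = 483*sqrt(11)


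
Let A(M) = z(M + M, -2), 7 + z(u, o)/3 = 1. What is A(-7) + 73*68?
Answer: 4946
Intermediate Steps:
z(u, o) = -18 (z(u, o) = -21 + 3*1 = -21 + 3 = -18)
A(M) = -18
A(-7) + 73*68 = -18 + 73*68 = -18 + 4964 = 4946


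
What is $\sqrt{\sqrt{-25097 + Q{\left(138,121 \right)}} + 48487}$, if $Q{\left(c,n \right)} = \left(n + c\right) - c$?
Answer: $\sqrt{48487 + 4 i \sqrt{1561}} \approx 220.2 + 0.3589 i$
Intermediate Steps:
$Q{\left(c,n \right)} = n$ ($Q{\left(c,n \right)} = \left(c + n\right) - c = n$)
$\sqrt{\sqrt{-25097 + Q{\left(138,121 \right)}} + 48487} = \sqrt{\sqrt{-25097 + 121} + 48487} = \sqrt{\sqrt{-24976} + 48487} = \sqrt{4 i \sqrt{1561} + 48487} = \sqrt{48487 + 4 i \sqrt{1561}}$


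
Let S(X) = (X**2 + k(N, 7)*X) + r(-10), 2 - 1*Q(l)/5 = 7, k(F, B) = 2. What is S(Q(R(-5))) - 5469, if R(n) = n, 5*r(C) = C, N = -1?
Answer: -4896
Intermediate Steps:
r(C) = C/5
Q(l) = -25 (Q(l) = 10 - 5*7 = 10 - 35 = -25)
S(X) = -2 + X**2 + 2*X (S(X) = (X**2 + 2*X) + (1/5)*(-10) = (X**2 + 2*X) - 2 = -2 + X**2 + 2*X)
S(Q(R(-5))) - 5469 = (-2 + (-25)**2 + 2*(-25)) - 5469 = (-2 + 625 - 50) - 5469 = 573 - 5469 = -4896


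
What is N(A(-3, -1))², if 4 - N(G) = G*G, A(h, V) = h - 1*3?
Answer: 1024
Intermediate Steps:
A(h, V) = -3 + h (A(h, V) = h - 3 = -3 + h)
N(G) = 4 - G² (N(G) = 4 - G*G = 4 - G²)
N(A(-3, -1))² = (4 - (-3 - 3)²)² = (4 - 1*(-6)²)² = (4 - 1*36)² = (4 - 36)² = (-32)² = 1024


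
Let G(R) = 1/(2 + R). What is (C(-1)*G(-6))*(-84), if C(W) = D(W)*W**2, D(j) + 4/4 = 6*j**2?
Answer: 105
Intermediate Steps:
D(j) = -1 + 6*j**2
C(W) = W**2*(-1 + 6*W**2) (C(W) = (-1 + 6*W**2)*W**2 = W**2*(-1 + 6*W**2))
(C(-1)*G(-6))*(-84) = ((-1*(-1)**2 + 6*(-1)**4)/(2 - 6))*(-84) = ((-1*1 + 6*1)/(-4))*(-84) = ((-1 + 6)*(-1/4))*(-84) = (5*(-1/4))*(-84) = -5/4*(-84) = 105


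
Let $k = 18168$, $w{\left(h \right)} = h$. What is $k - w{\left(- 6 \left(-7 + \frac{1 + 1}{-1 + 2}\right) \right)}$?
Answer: $18138$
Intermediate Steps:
$k - w{\left(- 6 \left(-7 + \frac{1 + 1}{-1 + 2}\right) \right)} = 18168 - - 6 \left(-7 + \frac{1 + 1}{-1 + 2}\right) = 18168 - - 6 \left(-7 + \frac{2}{1}\right) = 18168 - - 6 \left(-7 + 2 \cdot 1\right) = 18168 - - 6 \left(-7 + 2\right) = 18168 - \left(-6\right) \left(-5\right) = 18168 - 30 = 18138$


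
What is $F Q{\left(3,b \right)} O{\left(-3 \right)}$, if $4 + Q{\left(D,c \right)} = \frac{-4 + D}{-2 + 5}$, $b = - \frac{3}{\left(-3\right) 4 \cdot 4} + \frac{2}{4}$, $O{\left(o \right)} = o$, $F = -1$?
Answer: $-13$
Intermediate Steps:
$b = \frac{9}{16}$ ($b = - \frac{3}{\left(-12\right) 4} + 2 \cdot \frac{1}{4} = - \frac{3}{-48} + \frac{1}{2} = \left(-3\right) \left(- \frac{1}{48}\right) + \frac{1}{2} = \frac{1}{16} + \frac{1}{2} = \frac{9}{16} \approx 0.5625$)
$Q{\left(D,c \right)} = - \frac{16}{3} + \frac{D}{3}$ ($Q{\left(D,c \right)} = -4 + \frac{-4 + D}{-2 + 5} = -4 + \frac{-4 + D}{3} = -4 + \left(-4 + D\right) \frac{1}{3} = -4 + \left(- \frac{4}{3} + \frac{D}{3}\right) = - \frac{16}{3} + \frac{D}{3}$)
$F Q{\left(3,b \right)} O{\left(-3 \right)} = - (- \frac{16}{3} + \frac{1}{3} \cdot 3) \left(-3\right) = - (- \frac{16}{3} + 1) \left(-3\right) = \left(-1\right) \left(- \frac{13}{3}\right) \left(-3\right) = \frac{13}{3} \left(-3\right) = -13$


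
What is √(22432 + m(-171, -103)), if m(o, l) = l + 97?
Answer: √22426 ≈ 149.75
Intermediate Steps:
m(o, l) = 97 + l
√(22432 + m(-171, -103)) = √(22432 + (97 - 103)) = √(22432 - 6) = √22426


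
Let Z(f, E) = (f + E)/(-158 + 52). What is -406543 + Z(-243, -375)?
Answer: -21546470/53 ≈ -4.0654e+5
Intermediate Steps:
Z(f, E) = -E/106 - f/106 (Z(f, E) = (E + f)/(-106) = (E + f)*(-1/106) = -E/106 - f/106)
-406543 + Z(-243, -375) = -406543 + (-1/106*(-375) - 1/106*(-243)) = -406543 + (375/106 + 243/106) = -406543 + 309/53 = -21546470/53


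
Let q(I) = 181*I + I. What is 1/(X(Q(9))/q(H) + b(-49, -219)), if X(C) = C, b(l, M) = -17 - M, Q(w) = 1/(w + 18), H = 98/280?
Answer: 17199/3474208 ≈ 0.0049505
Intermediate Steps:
H = 7/20 (H = 98*(1/280) = 7/20 ≈ 0.35000)
q(I) = 182*I
Q(w) = 1/(18 + w)
1/(X(Q(9))/q(H) + b(-49, -219)) = 1/(1/((18 + 9)*((182*(7/20)))) + (-17 - 1*(-219))) = 1/(1/(27*(637/10)) + (-17 + 219)) = 1/((1/27)*(10/637) + 202) = 1/(10/17199 + 202) = 1/(3474208/17199) = 17199/3474208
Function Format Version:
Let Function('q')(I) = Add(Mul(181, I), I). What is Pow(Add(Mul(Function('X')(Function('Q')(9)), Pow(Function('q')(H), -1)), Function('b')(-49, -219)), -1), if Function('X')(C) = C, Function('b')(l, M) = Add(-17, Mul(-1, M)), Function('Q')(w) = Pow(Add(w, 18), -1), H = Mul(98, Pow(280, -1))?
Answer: Rational(17199, 3474208) ≈ 0.0049505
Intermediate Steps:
H = Rational(7, 20) (H = Mul(98, Rational(1, 280)) = Rational(7, 20) ≈ 0.35000)
Function('q')(I) = Mul(182, I)
Function('Q')(w) = Pow(Add(18, w), -1)
Pow(Add(Mul(Function('X')(Function('Q')(9)), Pow(Function('q')(H), -1)), Function('b')(-49, -219)), -1) = Pow(Add(Mul(Pow(Add(18, 9), -1), Pow(Mul(182, Rational(7, 20)), -1)), Add(-17, Mul(-1, -219))), -1) = Pow(Add(Mul(Pow(27, -1), Pow(Rational(637, 10), -1)), Add(-17, 219)), -1) = Pow(Add(Mul(Rational(1, 27), Rational(10, 637)), 202), -1) = Pow(Add(Rational(10, 17199), 202), -1) = Pow(Rational(3474208, 17199), -1) = Rational(17199, 3474208)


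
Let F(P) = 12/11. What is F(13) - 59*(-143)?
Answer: 92819/11 ≈ 8438.1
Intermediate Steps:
F(P) = 12/11 (F(P) = 12*(1/11) = 12/11)
F(13) - 59*(-143) = 12/11 - 59*(-143) = 12/11 + 8437 = 92819/11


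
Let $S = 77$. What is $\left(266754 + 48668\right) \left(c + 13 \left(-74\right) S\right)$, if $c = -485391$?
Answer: $-176467569230$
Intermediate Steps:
$\left(266754 + 48668\right) \left(c + 13 \left(-74\right) S\right) = \left(266754 + 48668\right) \left(-485391 + 13 \left(-74\right) 77\right) = 315422 \left(-485391 - 74074\right) = 315422 \left(-559465\right) = -176467569230$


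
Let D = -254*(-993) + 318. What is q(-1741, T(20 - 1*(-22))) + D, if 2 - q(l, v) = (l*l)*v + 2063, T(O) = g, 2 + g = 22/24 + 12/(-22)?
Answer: 684745643/132 ≈ 5.1875e+6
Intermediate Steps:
g = -215/132 (g = -2 + (22/24 + 12/(-22)) = -2 + (22*(1/24) + 12*(-1/22)) = -2 + (11/12 - 6/11) = -2 + 49/132 = -215/132 ≈ -1.6288)
T(O) = -215/132
q(l, v) = -2061 - v*l² (q(l, v) = 2 - ((l*l)*v + 2063) = 2 - (l²*v + 2063) = 2 - (v*l² + 2063) = 2 - (2063 + v*l²) = 2 + (-2063 - v*l²) = -2061 - v*l²)
D = 252540 (D = 252222 + 318 = 252540)
q(-1741, T(20 - 1*(-22))) + D = (-2061 - 1*(-215/132)*(-1741)²) + 252540 = (-2061 - 1*(-215/132)*3031081) + 252540 = (-2061 + 651682415/132) + 252540 = 651410363/132 + 252540 = 684745643/132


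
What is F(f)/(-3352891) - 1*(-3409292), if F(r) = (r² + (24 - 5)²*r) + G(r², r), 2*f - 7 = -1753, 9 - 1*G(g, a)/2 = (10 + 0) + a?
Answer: 11430984014452/3352891 ≈ 3.4093e+6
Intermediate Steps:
G(g, a) = -2 - 2*a (G(g, a) = 18 - 2*((10 + 0) + a) = 18 - 2*(10 + a) = 18 + (-20 - 2*a) = -2 - 2*a)
f = -873 (f = 7/2 + (½)*(-1753) = 7/2 - 1753/2 = -873)
F(r) = -2 + r² + 359*r (F(r) = (r² + (24 - 5)²*r) + (-2 - 2*r) = (r² + 19²*r) + (-2 - 2*r) = (r² + 361*r) + (-2 - 2*r) = -2 + r² + 359*r)
F(f)/(-3352891) - 1*(-3409292) = (-2 + (-873)² + 359*(-873))/(-3352891) - 1*(-3409292) = (-2 + 762129 - 313407)*(-1/3352891) + 3409292 = 448720*(-1/3352891) + 3409292 = -448720/3352891 + 3409292 = 11430984014452/3352891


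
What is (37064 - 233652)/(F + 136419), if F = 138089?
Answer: -49147/68627 ≈ -0.71615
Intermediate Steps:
(37064 - 233652)/(F + 136419) = (37064 - 233652)/(138089 + 136419) = -196588/274508 = -196588*1/274508 = -49147/68627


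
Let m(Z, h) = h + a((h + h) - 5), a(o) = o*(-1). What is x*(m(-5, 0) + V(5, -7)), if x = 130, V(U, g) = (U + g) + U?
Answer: 1040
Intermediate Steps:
a(o) = -o
m(Z, h) = 5 - h (m(Z, h) = h - ((h + h) - 5) = h - (2*h - 5) = h - (-5 + 2*h) = h + (5 - 2*h) = 5 - h)
V(U, g) = g + 2*U
x*(m(-5, 0) + V(5, -7)) = 130*((5 - 1*0) + (-7 + 2*5)) = 130*((5 + 0) + (-7 + 10)) = 130*(5 + 3) = 130*8 = 1040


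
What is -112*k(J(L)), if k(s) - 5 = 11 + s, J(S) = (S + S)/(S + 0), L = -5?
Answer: -2016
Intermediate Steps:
J(S) = 2 (J(S) = (2*S)/S = 2)
k(s) = 16 + s (k(s) = 5 + (11 + s) = 16 + s)
-112*k(J(L)) = -112*(16 + 2) = -112*18 = -2016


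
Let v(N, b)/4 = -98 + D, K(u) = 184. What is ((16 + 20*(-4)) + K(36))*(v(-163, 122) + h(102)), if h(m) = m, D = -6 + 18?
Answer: -29040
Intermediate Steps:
D = 12
v(N, b) = -344 (v(N, b) = 4*(-98 + 12) = 4*(-86) = -344)
((16 + 20*(-4)) + K(36))*(v(-163, 122) + h(102)) = ((16 + 20*(-4)) + 184)*(-344 + 102) = ((16 - 80) + 184)*(-242) = (-64 + 184)*(-242) = 120*(-242) = -29040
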